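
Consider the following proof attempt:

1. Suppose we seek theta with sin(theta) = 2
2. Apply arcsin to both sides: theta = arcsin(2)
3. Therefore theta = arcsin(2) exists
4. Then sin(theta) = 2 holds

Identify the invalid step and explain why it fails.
Step 2: Apply arcsin to both sides: theta = arcsin(2)

Step 2 applies arcsin to 2. However, arcsin(x) is only defined for x in [-1, 1] because sin(theta) can only produce values in that range. Since |2| > 1, arcsin(2) is undefined. There is no angle whose sine equals 2.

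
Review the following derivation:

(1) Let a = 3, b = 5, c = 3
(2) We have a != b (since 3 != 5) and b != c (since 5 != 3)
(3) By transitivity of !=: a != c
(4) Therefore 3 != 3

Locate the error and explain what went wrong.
Step 3: By transitivity of !=: a != c

Step 3 incorrectly applies transitivity to the '!=' relation. Transitivity states: if a R b and b R c, then a R c. However, '!=' is not transitive. Counterexample: 3 != 5 and 5 != 3, but 3 = 3 (both equal 3). Transitivity holds for relations like <, <=, =, but not for !=.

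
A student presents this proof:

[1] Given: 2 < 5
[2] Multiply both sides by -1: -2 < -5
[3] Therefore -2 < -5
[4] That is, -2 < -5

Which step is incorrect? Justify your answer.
Step 2: Multiply both sides by -1: -2 < -5

Step 2 multiplies both sides by -1 but fails to reverse the inequality sign. When multiplying (or dividing) an inequality by a negative number, the direction must be reversed. Since 2 < 5, we should get -2 > -5, i.e., -2 > -5.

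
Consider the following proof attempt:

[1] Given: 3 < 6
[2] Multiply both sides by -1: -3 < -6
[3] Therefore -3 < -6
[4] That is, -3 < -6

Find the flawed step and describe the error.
Step 2: Multiply both sides by -1: -3 < -6

Step 2 multiplies both sides by -1 but fails to reverse the inequality sign. When multiplying (or dividing) an inequality by a negative number, the direction must be reversed. Since 3 < 6, we should get -3 > -6, i.e., -3 > -6.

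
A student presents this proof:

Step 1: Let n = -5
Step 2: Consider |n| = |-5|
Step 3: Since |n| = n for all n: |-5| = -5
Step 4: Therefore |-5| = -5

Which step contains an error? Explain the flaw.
Step 3: Since |n| = n for all n: |-5| = -5

Step 3 incorrectly states that |n| = n for all n. The correct definition is |n| = n when n >= 0, and |n| = -n when n < 0. Since -5 < 0, we have |-5| = -(-5) = 5, not -5.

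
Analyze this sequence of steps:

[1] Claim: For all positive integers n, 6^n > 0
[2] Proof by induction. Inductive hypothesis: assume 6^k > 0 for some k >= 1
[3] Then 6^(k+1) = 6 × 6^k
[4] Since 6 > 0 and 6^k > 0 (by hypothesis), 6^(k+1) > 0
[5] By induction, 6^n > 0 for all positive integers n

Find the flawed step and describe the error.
Step 5: By induction, 6^n > 0 for all positive integers n

Step 5 concludes the proof by induction, but no base case was ever established. A valid induction proof requires: (1) a base case proving 6^1 > 0, and (2) an inductive step showing IF 6^k > 0 THEN 6^(k+1) > 0. Steps 2-4 correctly establish the inductive step, but without the base case the conclusion in step 5 does not follow.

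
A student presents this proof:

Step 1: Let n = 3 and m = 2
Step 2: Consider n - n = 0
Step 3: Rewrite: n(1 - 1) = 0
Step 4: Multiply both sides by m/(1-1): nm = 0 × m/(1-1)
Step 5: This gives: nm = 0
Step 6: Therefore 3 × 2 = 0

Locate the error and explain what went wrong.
Step 4: Multiply both sides by m/(1-1): nm = 0 × m/(1-1)

Step 4 multiplies both sides by m/(1-1). However, 1-1 = 0, so this is multiplication by m/0, which is undefined. We cannot multiply by an undefined expression.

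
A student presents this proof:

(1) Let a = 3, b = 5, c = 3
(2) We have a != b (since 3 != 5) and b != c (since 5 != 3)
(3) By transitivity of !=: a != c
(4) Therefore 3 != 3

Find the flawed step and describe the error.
Step 3: By transitivity of !=: a != c

Step 3 incorrectly applies transitivity to the '!=' relation. Transitivity states: if a R b and b R c, then a R c. However, '!=' is not transitive. Counterexample: 3 != 5 and 5 != 3, but 3 = 3 (both equal 3). Transitivity holds for relations like <, <=, =, but not for !=.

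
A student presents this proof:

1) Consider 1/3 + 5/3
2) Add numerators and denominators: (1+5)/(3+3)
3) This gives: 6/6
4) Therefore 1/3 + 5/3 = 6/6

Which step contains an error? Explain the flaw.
Step 2: Add numerators and denominators: (1+5)/(3+3)

Step 2 incorrectly adds fractions by separately adding numerators and denominators. This is wrong. The correct method requires a common denominator: 1/3 + 5/3 = (1×3 + 5×3)/(3×3) = 18/9 = 2. The method used gives 6/6, which is different.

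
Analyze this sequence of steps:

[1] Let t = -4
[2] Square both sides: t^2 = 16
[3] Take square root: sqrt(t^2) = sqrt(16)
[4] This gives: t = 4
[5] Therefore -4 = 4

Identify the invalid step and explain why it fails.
Step 4: This gives: t = 4

Step 4 incorrectly states that sqrt(t^2) = t. The correct identity is sqrt(t^2) = |t|. Since t = -4 < 0, we have sqrt(t^2) = |-4| = 4, not t = -4.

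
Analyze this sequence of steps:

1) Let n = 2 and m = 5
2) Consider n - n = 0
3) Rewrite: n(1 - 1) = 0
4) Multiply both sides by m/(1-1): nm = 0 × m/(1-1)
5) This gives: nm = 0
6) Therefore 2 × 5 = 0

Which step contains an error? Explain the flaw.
Step 4: Multiply both sides by m/(1-1): nm = 0 × m/(1-1)

Step 4 multiplies both sides by m/(1-1). However, 1-1 = 0, so this is multiplication by m/0, which is undefined. We cannot multiply by an undefined expression.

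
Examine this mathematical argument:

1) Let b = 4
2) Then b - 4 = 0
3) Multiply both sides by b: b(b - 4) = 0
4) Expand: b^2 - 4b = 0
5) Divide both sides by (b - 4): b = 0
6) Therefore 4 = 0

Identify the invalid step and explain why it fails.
Step 5: Divide both sides by (b - 4): b = 0

Step 5 divides both sides by (b - 4). However, since b = 4, we have (b - 4) = 0. Division by zero is undefined, making this step invalid.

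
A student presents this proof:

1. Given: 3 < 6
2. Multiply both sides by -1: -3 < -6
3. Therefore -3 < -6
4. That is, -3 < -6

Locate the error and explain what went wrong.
Step 2: Multiply both sides by -1: -3 < -6

Step 2 multiplies both sides by -1 but fails to reverse the inequality sign. When multiplying (or dividing) an inequality by a negative number, the direction must be reversed. Since 3 < 6, we should get -3 > -6, i.e., -3 > -6.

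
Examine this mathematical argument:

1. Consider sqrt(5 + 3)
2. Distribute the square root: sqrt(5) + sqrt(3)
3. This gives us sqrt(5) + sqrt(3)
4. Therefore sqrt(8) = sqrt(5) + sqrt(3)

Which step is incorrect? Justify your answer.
Step 2: Distribute the square root: sqrt(5) + sqrt(3)

Step 2 incorrectly 'distributes' the square root over addition. The square root function does not distribute: sqrt(a + b) ≠ sqrt(a) + sqrt(b). In fact, sqrt(5 + 3) = sqrt(8) ≈ 2.8284, while sqrt(5) + sqrt(3) ≈ 3.9681.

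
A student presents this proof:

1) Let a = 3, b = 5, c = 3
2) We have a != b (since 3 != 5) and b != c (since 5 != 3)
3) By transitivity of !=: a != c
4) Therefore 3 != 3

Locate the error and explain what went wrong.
Step 3: By transitivity of !=: a != c

Step 3 incorrectly applies transitivity to the '!=' relation. Transitivity states: if a R b and b R c, then a R c. However, '!=' is not transitive. Counterexample: 3 != 5 and 5 != 3, but 3 = 3 (both equal 3). Transitivity holds for relations like <, <=, =, but not for !=.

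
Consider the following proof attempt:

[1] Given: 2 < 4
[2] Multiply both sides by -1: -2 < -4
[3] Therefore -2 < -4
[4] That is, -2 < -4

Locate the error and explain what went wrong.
Step 2: Multiply both sides by -1: -2 < -4

Step 2 multiplies both sides by -1 but fails to reverse the inequality sign. When multiplying (or dividing) an inequality by a negative number, the direction must be reversed. Since 2 < 4, we should get -2 > -4, i.e., -2 > -4.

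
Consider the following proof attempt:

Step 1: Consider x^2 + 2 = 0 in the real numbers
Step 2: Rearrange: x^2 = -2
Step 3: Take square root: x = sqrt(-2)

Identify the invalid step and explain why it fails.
Step 3: Take square root: x = sqrt(-2)

Step 3 takes the square root of -2, which is negative. In the real number system, the square root of a negative number is undefined. The equation x^2 + 2 = 0 has no real solutions. Square roots of negative numbers only exist in the complex numbers.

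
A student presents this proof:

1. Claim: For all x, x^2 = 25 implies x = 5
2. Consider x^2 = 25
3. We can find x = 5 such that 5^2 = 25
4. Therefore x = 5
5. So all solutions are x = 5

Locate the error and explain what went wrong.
Step 4: Therefore x = 5

Step 4 incorrectly concludes that x = 5 is the only solution. The proof shows that x = 5 is A solution (existence), but does not show it is the ONLY solution (uniqueness). In fact, x = -5 is also a solution since (-5)^2 = 25. Finding one solution doesn't prove there are no others.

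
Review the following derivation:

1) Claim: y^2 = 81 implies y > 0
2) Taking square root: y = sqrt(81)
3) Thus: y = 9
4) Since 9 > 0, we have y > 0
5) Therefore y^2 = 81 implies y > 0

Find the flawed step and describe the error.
Step 2: Taking square root: y = sqrt(81)

Step 2 takes the square root and assumes the positive root only. The equation y^2 = 81 actually has two solutions: y = 9 and y = -9. The proof silently assumes y > 0 without justification, then uses this assumption to conclude y > 0, which is circular. The counterexample y = -9 shows the claim is false.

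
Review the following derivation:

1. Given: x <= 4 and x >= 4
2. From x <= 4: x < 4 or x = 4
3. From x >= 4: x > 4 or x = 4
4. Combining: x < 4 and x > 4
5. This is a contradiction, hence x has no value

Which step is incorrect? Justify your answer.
Step 4: Combining: x < 4 and x > 4

Step 4 incorrectly combines the conditions. From x <= 4 and x >= 4, the intersection is x = 4. The error treats the 'or' cases as 'and' requirements. The correct conclusion is that x = 4 is the unique solution, not that no solution exists.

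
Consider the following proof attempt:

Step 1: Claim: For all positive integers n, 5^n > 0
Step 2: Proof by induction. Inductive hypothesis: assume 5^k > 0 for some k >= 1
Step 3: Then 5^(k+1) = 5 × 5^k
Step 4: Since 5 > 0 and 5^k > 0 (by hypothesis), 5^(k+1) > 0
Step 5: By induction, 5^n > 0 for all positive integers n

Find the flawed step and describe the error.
Step 5: By induction, 5^n > 0 for all positive integers n

Step 5 concludes the proof by induction, but no base case was ever established. A valid induction proof requires: (1) a base case proving 5^1 > 0, and (2) an inductive step showing IF 5^k > 0 THEN 5^(k+1) > 0. Steps 2-4 correctly establish the inductive step, but without the base case the conclusion in step 5 does not follow.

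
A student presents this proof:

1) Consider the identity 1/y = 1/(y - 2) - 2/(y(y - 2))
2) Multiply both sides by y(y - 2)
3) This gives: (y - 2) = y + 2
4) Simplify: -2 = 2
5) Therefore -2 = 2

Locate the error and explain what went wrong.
Step 3: This gives: (y - 2) = y + 2

Step 3 makes a sign error when clearing denominators. Multiplying -2/(y(y - 2)) by y(y - 2) gives -2, not +2. The correct result is (y - 2) = y - 2, which is trivially true, not (y - 2) = y + 2. (Step 1 is a valid identity: 1/(y - 2) - 2/(y(y - 2)) = (y - 2)/(y(y - 2)) = 1/y.)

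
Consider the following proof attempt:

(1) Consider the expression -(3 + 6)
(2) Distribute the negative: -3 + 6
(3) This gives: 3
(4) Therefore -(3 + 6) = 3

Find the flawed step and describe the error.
Step 2: Distribute the negative: -3 + 6

Step 2 incorrectly distributes the negative sign. The correct distribution is -(3 + 6) = -3 - 6 = -9. The negative must be applied to both terms, not just the first. The error treats -(3 + 6) as -3 + 6, which equals 3 instead of -9.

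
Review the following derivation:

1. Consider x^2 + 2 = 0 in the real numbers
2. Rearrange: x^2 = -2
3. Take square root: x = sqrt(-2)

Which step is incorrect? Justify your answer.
Step 3: Take square root: x = sqrt(-2)

Step 3 takes the square root of -2, which is negative. In the real number system, the square root of a negative number is undefined. The equation x^2 + 2 = 0 has no real solutions. Square roots of negative numbers only exist in the complex numbers.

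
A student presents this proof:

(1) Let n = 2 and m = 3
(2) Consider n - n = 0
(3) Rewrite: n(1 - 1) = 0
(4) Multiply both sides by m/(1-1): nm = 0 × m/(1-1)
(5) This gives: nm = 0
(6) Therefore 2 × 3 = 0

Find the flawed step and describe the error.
Step 4: Multiply both sides by m/(1-1): nm = 0 × m/(1-1)

Step 4 multiplies both sides by m/(1-1). However, 1-1 = 0, so this is multiplication by m/0, which is undefined. We cannot multiply by an undefined expression.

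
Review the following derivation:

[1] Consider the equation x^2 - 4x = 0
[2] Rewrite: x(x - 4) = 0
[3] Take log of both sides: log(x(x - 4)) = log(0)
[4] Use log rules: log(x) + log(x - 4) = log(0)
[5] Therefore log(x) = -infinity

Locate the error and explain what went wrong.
Step 3: Take log of both sides: log(x(x - 4)) = log(0)

Step 3 takes the logarithm of both sides, resulting in log(0) on the right side. The logarithm is only defined for positive numbers; log(0) is undefined (approaches negative infinity). This operation is invalid.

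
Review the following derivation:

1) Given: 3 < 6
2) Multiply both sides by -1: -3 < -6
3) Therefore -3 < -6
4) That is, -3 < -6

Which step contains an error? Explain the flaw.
Step 2: Multiply both sides by -1: -3 < -6

Step 2 multiplies both sides by -1 but fails to reverse the inequality sign. When multiplying (or dividing) an inequality by a negative number, the direction must be reversed. Since 3 < 6, we should get -3 > -6, i.e., -3 > -6.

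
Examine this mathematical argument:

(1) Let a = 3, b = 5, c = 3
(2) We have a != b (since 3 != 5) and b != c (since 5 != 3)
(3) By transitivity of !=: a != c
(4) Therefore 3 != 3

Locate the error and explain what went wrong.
Step 3: By transitivity of !=: a != c

Step 3 incorrectly applies transitivity to the '!=' relation. Transitivity states: if a R b and b R c, then a R c. However, '!=' is not transitive. Counterexample: 3 != 5 and 5 != 3, but 3 = 3 (both equal 3). Transitivity holds for relations like <, <=, =, but not for !=.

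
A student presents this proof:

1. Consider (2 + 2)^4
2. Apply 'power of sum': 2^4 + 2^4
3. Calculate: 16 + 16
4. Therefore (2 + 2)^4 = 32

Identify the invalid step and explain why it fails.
Step 2: Apply 'power of sum': 2^4 + 2^4

Step 2 incorrectly applies a non-existent rule '(a+b)^n = a^n + b^n'. This is false in general. The correct expansion uses the binomial theorem. The actual value is (2 + 2)^4 = 4^4 = 256, not 32.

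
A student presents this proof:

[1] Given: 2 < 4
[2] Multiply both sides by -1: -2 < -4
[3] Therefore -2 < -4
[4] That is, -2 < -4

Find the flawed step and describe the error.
Step 2: Multiply both sides by -1: -2 < -4

Step 2 multiplies both sides by -1 but fails to reverse the inequality sign. When multiplying (or dividing) an inequality by a negative number, the direction must be reversed. Since 2 < 4, we should get -2 > -4, i.e., -2 > -4.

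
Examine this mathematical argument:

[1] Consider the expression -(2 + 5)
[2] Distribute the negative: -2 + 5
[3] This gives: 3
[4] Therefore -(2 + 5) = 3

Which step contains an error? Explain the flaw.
Step 2: Distribute the negative: -2 + 5

Step 2 incorrectly distributes the negative sign. The correct distribution is -(2 + 5) = -2 - 5 = -7. The negative must be applied to both terms, not just the first. The error treats -(2 + 5) as -2 + 5, which equals 3 instead of -7.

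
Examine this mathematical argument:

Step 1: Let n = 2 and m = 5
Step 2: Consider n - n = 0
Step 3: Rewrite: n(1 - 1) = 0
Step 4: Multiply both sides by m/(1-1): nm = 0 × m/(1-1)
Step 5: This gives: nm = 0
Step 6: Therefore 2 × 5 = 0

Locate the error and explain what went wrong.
Step 4: Multiply both sides by m/(1-1): nm = 0 × m/(1-1)

Step 4 multiplies both sides by m/(1-1). However, 1-1 = 0, so this is multiplication by m/0, which is undefined. We cannot multiply by an undefined expression.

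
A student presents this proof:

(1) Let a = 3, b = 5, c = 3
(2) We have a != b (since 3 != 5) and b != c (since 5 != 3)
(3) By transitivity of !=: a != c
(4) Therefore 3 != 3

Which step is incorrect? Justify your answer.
Step 3: By transitivity of !=: a != c

Step 3 incorrectly applies transitivity to the '!=' relation. Transitivity states: if a R b and b R c, then a R c. However, '!=' is not transitive. Counterexample: 3 != 5 and 5 != 3, but 3 = 3 (both equal 3). Transitivity holds for relations like <, <=, =, but not for !=.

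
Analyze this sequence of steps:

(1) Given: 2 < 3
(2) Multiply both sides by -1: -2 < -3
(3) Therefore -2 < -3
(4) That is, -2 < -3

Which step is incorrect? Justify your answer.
Step 2: Multiply both sides by -1: -2 < -3

Step 2 multiplies both sides by -1 but fails to reverse the inequality sign. When multiplying (or dividing) an inequality by a negative number, the direction must be reversed. Since 2 < 3, we should get -2 > -3, i.e., -2 > -3.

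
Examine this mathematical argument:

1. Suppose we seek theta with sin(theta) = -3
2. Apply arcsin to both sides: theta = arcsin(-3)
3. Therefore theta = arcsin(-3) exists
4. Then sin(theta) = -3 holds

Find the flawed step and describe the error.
Step 2: Apply arcsin to both sides: theta = arcsin(-3)

Step 2 applies arcsin to -3. However, arcsin(x) is only defined for x in [-1, 1] because sin(theta) can only produce values in that range. Since |-3| > 1, arcsin(-3) is undefined. There is no angle whose sine equals -3.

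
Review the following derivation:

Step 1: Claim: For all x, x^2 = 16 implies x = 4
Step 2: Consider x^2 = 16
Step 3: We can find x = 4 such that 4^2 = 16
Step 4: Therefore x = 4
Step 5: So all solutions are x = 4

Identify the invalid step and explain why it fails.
Step 4: Therefore x = 4

Step 4 incorrectly concludes that x = 4 is the only solution. The proof shows that x = 4 is A solution (existence), but does not show it is the ONLY solution (uniqueness). In fact, x = -4 is also a solution since (-4)^2 = 16. Finding one solution doesn't prove there are no others.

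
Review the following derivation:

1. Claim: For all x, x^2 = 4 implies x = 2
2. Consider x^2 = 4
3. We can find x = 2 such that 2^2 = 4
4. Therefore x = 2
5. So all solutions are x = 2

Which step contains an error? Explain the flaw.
Step 4: Therefore x = 2

Step 4 incorrectly concludes that x = 2 is the only solution. The proof shows that x = 2 is A solution (existence), but does not show it is the ONLY solution (uniqueness). In fact, x = -2 is also a solution since (-2)^2 = 4. Finding one solution doesn't prove there are no others.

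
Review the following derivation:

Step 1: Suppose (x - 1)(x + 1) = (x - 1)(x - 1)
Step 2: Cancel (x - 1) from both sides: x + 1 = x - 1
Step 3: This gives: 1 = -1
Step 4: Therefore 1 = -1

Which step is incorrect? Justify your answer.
Step 2: Cancel (x - 1) from both sides: x + 1 = x - 1

Step 2 cancels (x - 1) from both sides. This is only valid if (x - 1) ≠ 0, i.e., x ≠ 1. When x = 1, both sides equal zero regardless of the other factors. The correct approach requires considering x = 1 as a separate case.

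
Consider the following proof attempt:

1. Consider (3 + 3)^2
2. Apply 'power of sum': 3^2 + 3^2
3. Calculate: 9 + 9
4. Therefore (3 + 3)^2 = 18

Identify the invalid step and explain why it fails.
Step 2: Apply 'power of sum': 3^2 + 3^2

Step 2 incorrectly applies a non-existent rule '(a+b)^n = a^n + b^n'. This is false in general. The correct expansion uses the binomial theorem. The actual value is (3 + 3)^2 = 6^2 = 36, not 18.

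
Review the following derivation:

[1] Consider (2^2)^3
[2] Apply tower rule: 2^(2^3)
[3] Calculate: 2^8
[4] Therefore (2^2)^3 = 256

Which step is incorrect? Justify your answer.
Step 2: Apply tower rule: 2^(2^3)

Step 2 incorrectly states that (a^b)^c = a^(b^c). The correct rule is (a^b)^c = a^(b×c). The actual value is (2^2)^3 = 2^6 = 64, not 2^8 = 256.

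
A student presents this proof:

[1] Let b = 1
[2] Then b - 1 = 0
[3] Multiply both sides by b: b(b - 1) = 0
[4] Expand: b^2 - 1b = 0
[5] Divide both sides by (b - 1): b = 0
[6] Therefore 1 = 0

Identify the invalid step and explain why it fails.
Step 5: Divide both sides by (b - 1): b = 0

Step 5 divides both sides by (b - 1). However, since b = 1, we have (b - 1) = 0. Division by zero is undefined, making this step invalid.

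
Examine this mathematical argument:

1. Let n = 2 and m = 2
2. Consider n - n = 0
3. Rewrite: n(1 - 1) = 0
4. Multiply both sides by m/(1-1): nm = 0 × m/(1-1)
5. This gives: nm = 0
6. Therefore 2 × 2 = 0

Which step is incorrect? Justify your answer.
Step 4: Multiply both sides by m/(1-1): nm = 0 × m/(1-1)

Step 4 multiplies both sides by m/(1-1). However, 1-1 = 0, so this is multiplication by m/0, which is undefined. We cannot multiply by an undefined expression.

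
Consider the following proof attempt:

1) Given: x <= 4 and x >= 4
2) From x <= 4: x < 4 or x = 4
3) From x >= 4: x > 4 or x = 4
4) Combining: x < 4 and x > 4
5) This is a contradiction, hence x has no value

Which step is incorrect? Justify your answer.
Step 4: Combining: x < 4 and x > 4

Step 4 incorrectly combines the conditions. From x <= 4 and x >= 4, the intersection is x = 4. The error treats the 'or' cases as 'and' requirements. The correct conclusion is that x = 4 is the unique solution, not that no solution exists.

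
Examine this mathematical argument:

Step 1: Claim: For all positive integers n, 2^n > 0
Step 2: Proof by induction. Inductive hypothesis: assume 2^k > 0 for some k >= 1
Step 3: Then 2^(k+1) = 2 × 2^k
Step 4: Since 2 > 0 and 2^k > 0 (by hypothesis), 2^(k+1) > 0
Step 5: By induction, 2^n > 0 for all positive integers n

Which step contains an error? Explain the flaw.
Step 5: By induction, 2^n > 0 for all positive integers n

Step 5 concludes the proof by induction, but no base case was ever established. A valid induction proof requires: (1) a base case proving 2^1 > 0, and (2) an inductive step showing IF 2^k > 0 THEN 2^(k+1) > 0. Steps 2-4 correctly establish the inductive step, but without the base case the conclusion in step 5 does not follow.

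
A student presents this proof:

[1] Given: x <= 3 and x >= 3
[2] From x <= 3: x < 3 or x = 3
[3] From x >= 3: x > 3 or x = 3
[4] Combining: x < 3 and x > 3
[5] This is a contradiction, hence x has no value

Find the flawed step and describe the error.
Step 4: Combining: x < 3 and x > 3

Step 4 incorrectly combines the conditions. From x <= 3 and x >= 3, the intersection is x = 3. The error treats the 'or' cases as 'and' requirements. The correct conclusion is that x = 3 is the unique solution, not that no solution exists.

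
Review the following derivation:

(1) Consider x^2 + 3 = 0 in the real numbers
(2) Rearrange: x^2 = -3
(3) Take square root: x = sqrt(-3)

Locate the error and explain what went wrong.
Step 3: Take square root: x = sqrt(-3)

Step 3 takes the square root of -3, which is negative. In the real number system, the square root of a negative number is undefined. The equation x^2 + 3 = 0 has no real solutions. Square roots of negative numbers only exist in the complex numbers.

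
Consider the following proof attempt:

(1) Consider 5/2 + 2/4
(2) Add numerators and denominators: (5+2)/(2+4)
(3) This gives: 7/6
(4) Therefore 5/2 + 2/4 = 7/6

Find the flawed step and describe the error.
Step 2: Add numerators and denominators: (5+2)/(2+4)

Step 2 incorrectly adds fractions by separately adding numerators and denominators. This is wrong. The correct method requires a common denominator: 5/2 + 2/4 = (5×4 + 2×2)/(2×4) = 24/8 = 3. The method used gives 7/6, which is different.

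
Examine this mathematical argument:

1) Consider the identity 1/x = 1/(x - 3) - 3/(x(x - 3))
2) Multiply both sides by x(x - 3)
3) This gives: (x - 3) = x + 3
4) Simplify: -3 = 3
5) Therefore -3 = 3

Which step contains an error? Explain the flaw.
Step 3: This gives: (x - 3) = x + 3

Step 3 makes a sign error when clearing denominators. Multiplying -3/(x(x - 3)) by x(x - 3) gives -3, not +3. The correct result is (x - 3) = x - 3, which is trivially true, not (x - 3) = x + 3. (Step 1 is a valid identity: 1/(x - 3) - 3/(x(x - 3)) = (x - 3)/(x(x - 3)) = 1/x.)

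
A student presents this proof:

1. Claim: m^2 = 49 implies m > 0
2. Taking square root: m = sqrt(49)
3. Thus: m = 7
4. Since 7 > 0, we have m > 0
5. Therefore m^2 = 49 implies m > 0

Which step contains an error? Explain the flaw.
Step 2: Taking square root: m = sqrt(49)

Step 2 takes the square root and assumes the positive root only. The equation m^2 = 49 actually has two solutions: m = 7 and m = -7. The proof silently assumes m > 0 without justification, then uses this assumption to conclude m > 0, which is circular. The counterexample m = -7 shows the claim is false.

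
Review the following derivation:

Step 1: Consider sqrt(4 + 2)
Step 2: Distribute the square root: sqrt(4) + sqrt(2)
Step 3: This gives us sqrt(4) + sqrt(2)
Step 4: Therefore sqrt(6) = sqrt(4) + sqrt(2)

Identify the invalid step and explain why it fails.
Step 2: Distribute the square root: sqrt(4) + sqrt(2)

Step 2 incorrectly 'distributes' the square root over addition. The square root function does not distribute: sqrt(a + b) ≠ sqrt(a) + sqrt(b). In fact, sqrt(4 + 2) = sqrt(6) ≈ 2.4495, while sqrt(4) + sqrt(2) ≈ 3.4142.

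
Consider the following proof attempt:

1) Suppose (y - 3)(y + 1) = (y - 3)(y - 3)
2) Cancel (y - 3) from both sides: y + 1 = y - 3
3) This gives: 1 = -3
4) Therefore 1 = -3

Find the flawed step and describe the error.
Step 2: Cancel (y - 3) from both sides: y + 1 = y - 3

Step 2 cancels (y - 3) from both sides. This is only valid if (y - 3) ≠ 0, i.e., y ≠ 3. When y = 3, both sides equal zero regardless of the other factors. The correct approach requires considering y = 3 as a separate case.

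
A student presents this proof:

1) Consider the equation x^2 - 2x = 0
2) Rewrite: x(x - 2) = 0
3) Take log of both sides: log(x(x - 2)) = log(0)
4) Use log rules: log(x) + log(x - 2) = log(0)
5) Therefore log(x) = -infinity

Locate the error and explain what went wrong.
Step 3: Take log of both sides: log(x(x - 2)) = log(0)

Step 3 takes the logarithm of both sides, resulting in log(0) on the right side. The logarithm is only defined for positive numbers; log(0) is undefined (approaches negative infinity). This operation is invalid.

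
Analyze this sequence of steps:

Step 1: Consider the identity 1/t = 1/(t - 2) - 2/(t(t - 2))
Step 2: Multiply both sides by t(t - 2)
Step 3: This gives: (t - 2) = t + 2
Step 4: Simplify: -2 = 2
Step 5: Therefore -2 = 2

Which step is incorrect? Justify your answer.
Step 3: This gives: (t - 2) = t + 2

Step 3 makes a sign error when clearing denominators. Multiplying -2/(t(t - 2)) by t(t - 2) gives -2, not +2. The correct result is (t - 2) = t - 2, which is trivially true, not (t - 2) = t + 2. (Step 1 is a valid identity: 1/(t - 2) - 2/(t(t - 2)) = (t - 2)/(t(t - 2)) = 1/t.)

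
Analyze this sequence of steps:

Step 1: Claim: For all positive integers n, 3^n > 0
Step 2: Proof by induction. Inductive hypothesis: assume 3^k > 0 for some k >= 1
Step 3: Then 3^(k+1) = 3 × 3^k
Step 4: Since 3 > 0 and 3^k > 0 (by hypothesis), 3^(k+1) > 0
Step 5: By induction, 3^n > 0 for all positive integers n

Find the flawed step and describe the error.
Step 5: By induction, 3^n > 0 for all positive integers n

Step 5 concludes the proof by induction, but no base case was ever established. A valid induction proof requires: (1) a base case proving 3^1 > 0, and (2) an inductive step showing IF 3^k > 0 THEN 3^(k+1) > 0. Steps 2-4 correctly establish the inductive step, but without the base case the conclusion in step 5 does not follow.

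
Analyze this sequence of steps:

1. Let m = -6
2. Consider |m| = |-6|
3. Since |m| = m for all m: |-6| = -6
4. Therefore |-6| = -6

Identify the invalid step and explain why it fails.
Step 3: Since |m| = m for all m: |-6| = -6

Step 3 incorrectly states that |m| = m for all m. The correct definition is |m| = m when m >= 0, and |m| = -m when m < 0. Since -6 < 0, we have |-6| = -(-6) = 6, not -6.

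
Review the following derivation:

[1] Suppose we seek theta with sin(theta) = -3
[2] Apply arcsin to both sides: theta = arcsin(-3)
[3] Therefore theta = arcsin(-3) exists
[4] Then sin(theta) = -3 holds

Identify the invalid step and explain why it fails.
Step 2: Apply arcsin to both sides: theta = arcsin(-3)

Step 2 applies arcsin to -3. However, arcsin(x) is only defined for x in [-1, 1] because sin(theta) can only produce values in that range. Since |-3| > 1, arcsin(-3) is undefined. There is no angle whose sine equals -3.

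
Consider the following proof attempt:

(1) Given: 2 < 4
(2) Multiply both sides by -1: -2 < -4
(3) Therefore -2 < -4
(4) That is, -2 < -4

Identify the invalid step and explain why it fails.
Step 2: Multiply both sides by -1: -2 < -4

Step 2 multiplies both sides by -1 but fails to reverse the inequality sign. When multiplying (or dividing) an inequality by a negative number, the direction must be reversed. Since 2 < 4, we should get -2 > -4, i.e., -2 > -4.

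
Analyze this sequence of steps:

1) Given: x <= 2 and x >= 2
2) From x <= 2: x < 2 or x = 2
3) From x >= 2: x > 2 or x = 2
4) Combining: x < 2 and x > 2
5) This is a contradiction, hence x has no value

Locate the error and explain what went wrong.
Step 4: Combining: x < 2 and x > 2

Step 4 incorrectly combines the conditions. From x <= 2 and x >= 2, the intersection is x = 2. The error treats the 'or' cases as 'and' requirements. The correct conclusion is that x = 2 is the unique solution, not that no solution exists.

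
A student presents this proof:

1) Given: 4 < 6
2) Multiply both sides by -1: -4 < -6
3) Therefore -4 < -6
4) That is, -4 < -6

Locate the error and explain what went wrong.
Step 2: Multiply both sides by -1: -4 < -6

Step 2 multiplies both sides by -1 but fails to reverse the inequality sign. When multiplying (or dividing) an inequality by a negative number, the direction must be reversed. Since 4 < 6, we should get -4 > -6, i.e., -4 > -6.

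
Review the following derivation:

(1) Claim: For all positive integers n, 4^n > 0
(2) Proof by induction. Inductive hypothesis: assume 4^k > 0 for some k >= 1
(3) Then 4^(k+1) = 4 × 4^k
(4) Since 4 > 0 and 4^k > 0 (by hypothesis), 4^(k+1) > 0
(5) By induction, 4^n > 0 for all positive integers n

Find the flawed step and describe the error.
Step 5: By induction, 4^n > 0 for all positive integers n

Step 5 concludes the proof by induction, but no base case was ever established. A valid induction proof requires: (1) a base case proving 4^1 > 0, and (2) an inductive step showing IF 4^k > 0 THEN 4^(k+1) > 0. Steps 2-4 correctly establish the inductive step, but without the base case the conclusion in step 5 does not follow.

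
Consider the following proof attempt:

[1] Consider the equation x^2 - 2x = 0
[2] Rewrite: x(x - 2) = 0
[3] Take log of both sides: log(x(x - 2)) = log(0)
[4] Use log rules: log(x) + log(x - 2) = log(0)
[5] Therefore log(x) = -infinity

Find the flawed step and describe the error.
Step 3: Take log of both sides: log(x(x - 2)) = log(0)

Step 3 takes the logarithm of both sides, resulting in log(0) on the right side. The logarithm is only defined for positive numbers; log(0) is undefined (approaches negative infinity). This operation is invalid.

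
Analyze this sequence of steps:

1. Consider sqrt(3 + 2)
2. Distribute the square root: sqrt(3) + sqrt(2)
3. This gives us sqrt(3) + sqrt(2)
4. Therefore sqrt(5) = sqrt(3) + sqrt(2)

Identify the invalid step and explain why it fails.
Step 2: Distribute the square root: sqrt(3) + sqrt(2)

Step 2 incorrectly 'distributes' the square root over addition. The square root function does not distribute: sqrt(a + b) ≠ sqrt(a) + sqrt(b). In fact, sqrt(3 + 2) = sqrt(5) ≈ 2.2361, while sqrt(3) + sqrt(2) ≈ 3.1463.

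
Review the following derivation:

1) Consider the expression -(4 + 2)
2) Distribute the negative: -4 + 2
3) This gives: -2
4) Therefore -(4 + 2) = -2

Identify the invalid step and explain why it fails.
Step 2: Distribute the negative: -4 + 2

Step 2 incorrectly distributes the negative sign. The correct distribution is -(4 + 2) = -4 - 2 = -6. The negative must be applied to both terms, not just the first. The error treats -(4 + 2) as -4 + 2, which equals -2 instead of -6.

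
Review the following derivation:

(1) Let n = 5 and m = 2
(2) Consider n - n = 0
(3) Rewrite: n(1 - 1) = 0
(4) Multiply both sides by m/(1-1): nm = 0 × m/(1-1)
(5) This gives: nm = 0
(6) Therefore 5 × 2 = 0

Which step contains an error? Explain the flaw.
Step 4: Multiply both sides by m/(1-1): nm = 0 × m/(1-1)

Step 4 multiplies both sides by m/(1-1). However, 1-1 = 0, so this is multiplication by m/0, which is undefined. We cannot multiply by an undefined expression.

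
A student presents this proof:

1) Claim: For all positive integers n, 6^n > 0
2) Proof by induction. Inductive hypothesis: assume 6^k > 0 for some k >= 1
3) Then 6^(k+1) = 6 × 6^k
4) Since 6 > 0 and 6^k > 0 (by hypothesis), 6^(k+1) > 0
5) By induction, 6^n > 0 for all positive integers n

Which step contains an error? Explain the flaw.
Step 5: By induction, 6^n > 0 for all positive integers n

Step 5 concludes the proof by induction, but no base case was ever established. A valid induction proof requires: (1) a base case proving 6^1 > 0, and (2) an inductive step showing IF 6^k > 0 THEN 6^(k+1) > 0. Steps 2-4 correctly establish the inductive step, but without the base case the conclusion in step 5 does not follow.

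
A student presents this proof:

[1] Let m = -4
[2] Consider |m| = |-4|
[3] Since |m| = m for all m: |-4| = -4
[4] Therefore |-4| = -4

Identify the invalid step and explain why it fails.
Step 3: Since |m| = m for all m: |-4| = -4

Step 3 incorrectly states that |m| = m for all m. The correct definition is |m| = m when m >= 0, and |m| = -m when m < 0. Since -4 < 0, we have |-4| = -(-4) = 4, not -4.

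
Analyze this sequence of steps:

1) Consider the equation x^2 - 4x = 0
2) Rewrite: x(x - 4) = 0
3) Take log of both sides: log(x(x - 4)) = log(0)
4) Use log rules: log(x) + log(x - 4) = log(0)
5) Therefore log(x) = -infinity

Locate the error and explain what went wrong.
Step 3: Take log of both sides: log(x(x - 4)) = log(0)

Step 3 takes the logarithm of both sides, resulting in log(0) on the right side. The logarithm is only defined for positive numbers; log(0) is undefined (approaches negative infinity). This operation is invalid.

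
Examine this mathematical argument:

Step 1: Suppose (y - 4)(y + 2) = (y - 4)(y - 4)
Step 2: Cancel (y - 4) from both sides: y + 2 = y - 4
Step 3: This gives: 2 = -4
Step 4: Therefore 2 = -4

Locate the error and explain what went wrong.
Step 2: Cancel (y - 4) from both sides: y + 2 = y - 4

Step 2 cancels (y - 4) from both sides. This is only valid if (y - 4) ≠ 0, i.e., y ≠ 4. When y = 4, both sides equal zero regardless of the other factors. The correct approach requires considering y = 4 as a separate case.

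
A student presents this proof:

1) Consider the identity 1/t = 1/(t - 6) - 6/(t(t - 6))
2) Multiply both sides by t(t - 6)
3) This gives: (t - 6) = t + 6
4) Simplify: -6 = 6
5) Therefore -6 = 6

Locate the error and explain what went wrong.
Step 3: This gives: (t - 6) = t + 6

Step 3 makes a sign error when clearing denominators. Multiplying -6/(t(t - 6)) by t(t - 6) gives -6, not +6. The correct result is (t - 6) = t - 6, which is trivially true, not (t - 6) = t + 6. (Step 1 is a valid identity: 1/(t - 6) - 6/(t(t - 6)) = (t - 6)/(t(t - 6)) = 1/t.)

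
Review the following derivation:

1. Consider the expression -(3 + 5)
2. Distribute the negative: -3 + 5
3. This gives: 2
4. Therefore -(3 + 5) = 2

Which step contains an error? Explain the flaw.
Step 2: Distribute the negative: -3 + 5

Step 2 incorrectly distributes the negative sign. The correct distribution is -(3 + 5) = -3 - 5 = -8. The negative must be applied to both terms, not just the first. The error treats -(3 + 5) as -3 + 5, which equals 2 instead of -8.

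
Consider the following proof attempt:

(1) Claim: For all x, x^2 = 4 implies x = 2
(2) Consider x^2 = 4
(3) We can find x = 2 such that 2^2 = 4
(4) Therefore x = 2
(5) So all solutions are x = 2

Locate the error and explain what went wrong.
Step 4: Therefore x = 2

Step 4 incorrectly concludes that x = 2 is the only solution. The proof shows that x = 2 is A solution (existence), but does not show it is the ONLY solution (uniqueness). In fact, x = -2 is also a solution since (-2)^2 = 4. Finding one solution doesn't prove there are no others.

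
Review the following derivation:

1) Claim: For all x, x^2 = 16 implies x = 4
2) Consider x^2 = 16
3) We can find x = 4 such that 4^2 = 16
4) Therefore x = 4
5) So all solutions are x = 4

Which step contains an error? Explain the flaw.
Step 4: Therefore x = 4

Step 4 incorrectly concludes that x = 4 is the only solution. The proof shows that x = 4 is A solution (existence), but does not show it is the ONLY solution (uniqueness). In fact, x = -4 is also a solution since (-4)^2 = 16. Finding one solution doesn't prove there are no others.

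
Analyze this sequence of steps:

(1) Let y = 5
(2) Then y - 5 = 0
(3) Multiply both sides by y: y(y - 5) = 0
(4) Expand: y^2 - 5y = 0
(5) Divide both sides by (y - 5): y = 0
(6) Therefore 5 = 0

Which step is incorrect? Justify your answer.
Step 5: Divide both sides by (y - 5): y = 0

Step 5 divides both sides by (y - 5). However, since y = 5, we have (y - 5) = 0. Division by zero is undefined, making this step invalid.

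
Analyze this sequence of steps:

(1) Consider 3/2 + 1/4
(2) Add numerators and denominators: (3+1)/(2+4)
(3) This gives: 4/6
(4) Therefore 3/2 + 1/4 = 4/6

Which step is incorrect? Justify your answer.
Step 2: Add numerators and denominators: (3+1)/(2+4)

Step 2 incorrectly adds fractions by separately adding numerators and denominators. This is wrong. The correct method requires a common denominator: 3/2 + 1/4 = (3×4 + 1×2)/(2×4) = 14/8 = 7/4. The method used gives 4/6, which is different.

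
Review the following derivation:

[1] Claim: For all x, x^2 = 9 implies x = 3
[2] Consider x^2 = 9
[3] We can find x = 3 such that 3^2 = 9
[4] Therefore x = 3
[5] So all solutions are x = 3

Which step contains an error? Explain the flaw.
Step 4: Therefore x = 3

Step 4 incorrectly concludes that x = 3 is the only solution. The proof shows that x = 3 is A solution (existence), but does not show it is the ONLY solution (uniqueness). In fact, x = -3 is also a solution since (-3)^2 = 9. Finding one solution doesn't prove there are no others.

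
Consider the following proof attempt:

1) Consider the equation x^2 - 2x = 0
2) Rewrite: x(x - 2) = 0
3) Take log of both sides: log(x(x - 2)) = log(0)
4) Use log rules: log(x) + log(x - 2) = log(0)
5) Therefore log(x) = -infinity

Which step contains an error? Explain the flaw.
Step 3: Take log of both sides: log(x(x - 2)) = log(0)

Step 3 takes the logarithm of both sides, resulting in log(0) on the right side. The logarithm is only defined for positive numbers; log(0) is undefined (approaches negative infinity). This operation is invalid.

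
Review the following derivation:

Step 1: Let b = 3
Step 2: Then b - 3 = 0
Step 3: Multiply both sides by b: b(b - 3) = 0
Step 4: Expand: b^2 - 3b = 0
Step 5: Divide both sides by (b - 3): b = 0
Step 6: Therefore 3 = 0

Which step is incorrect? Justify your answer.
Step 5: Divide both sides by (b - 3): b = 0

Step 5 divides both sides by (b - 3). However, since b = 3, we have (b - 3) = 0. Division by zero is undefined, making this step invalid.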